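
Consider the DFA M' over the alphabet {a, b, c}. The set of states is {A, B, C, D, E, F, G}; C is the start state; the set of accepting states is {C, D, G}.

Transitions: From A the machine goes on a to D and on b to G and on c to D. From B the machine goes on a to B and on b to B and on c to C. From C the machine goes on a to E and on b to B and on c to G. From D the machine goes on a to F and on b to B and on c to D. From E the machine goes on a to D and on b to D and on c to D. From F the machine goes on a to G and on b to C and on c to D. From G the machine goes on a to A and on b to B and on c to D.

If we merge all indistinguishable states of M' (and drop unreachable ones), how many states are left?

P0 = {C,D,G} | {A,B,E,F}.
Refine {A,B,E,F} on symbol a: members go to different blocks, giving {A,E,F} and {B}.
No further refinement is possible. Final partition (3 blocks): {C,D,G} | {A,E,F} | {B}.

3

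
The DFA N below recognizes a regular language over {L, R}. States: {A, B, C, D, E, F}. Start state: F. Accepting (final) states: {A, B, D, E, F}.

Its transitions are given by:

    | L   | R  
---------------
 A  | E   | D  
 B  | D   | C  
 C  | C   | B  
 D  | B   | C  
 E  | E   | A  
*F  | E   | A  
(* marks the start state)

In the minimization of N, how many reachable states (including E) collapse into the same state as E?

2

All states are reachable from the start state.
Start with accepting vs non-accepting: {A,B,D,E,F} | {C}.
Refine {A,B,D,E,F} on symbol R: members go to different blocks, giving {A,E,F} and {B,D}.
Refine {A,E,F} on symbol R: members go to different blocks, giving {E,F} and {A}.
No further refinement is possible. Final partition (4 blocks): {E,F} | {C} | {B,D} | {A}.
The equivalence class containing E is {E,F}, of size 2.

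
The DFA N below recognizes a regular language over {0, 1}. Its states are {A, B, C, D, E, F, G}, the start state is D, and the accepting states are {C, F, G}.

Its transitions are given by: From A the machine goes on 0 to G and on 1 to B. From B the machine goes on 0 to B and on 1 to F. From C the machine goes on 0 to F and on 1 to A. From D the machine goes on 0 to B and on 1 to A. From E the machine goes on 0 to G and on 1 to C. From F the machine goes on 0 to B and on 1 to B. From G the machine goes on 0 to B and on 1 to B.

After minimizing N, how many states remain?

4

First remove the unreachable states {C,E}; 5 states remain.
Initial partition by acceptance: {F,G} | {A,B,D}.
On input 0, block {A,B,D} splits into {B,D} and {A}.
On input 1, block {B,D} splits into {B} and {D}.
No further refinement is possible. Final partition (4 blocks): {F,G} | {B} | {A} | {D}.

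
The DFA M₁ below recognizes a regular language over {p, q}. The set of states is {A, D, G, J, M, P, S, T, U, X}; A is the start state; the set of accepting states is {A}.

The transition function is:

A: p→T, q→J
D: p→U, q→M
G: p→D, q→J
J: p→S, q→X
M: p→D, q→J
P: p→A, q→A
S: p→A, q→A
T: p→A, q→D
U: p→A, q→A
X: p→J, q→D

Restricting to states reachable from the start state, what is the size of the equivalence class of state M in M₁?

2

First remove the unreachable states {G,P}; 8 states remain.
P0 = {A} | {D,J,M,S,T,U,X}.
Refine {D,J,M,S,T,U,X} on symbol p: members go to different blocks, giving {D,J,M,X} and {S,T,U}.
On input p, block {D,J,M,X} splits into {D,J} and {M,X}.
Split {S,T,U} by δ(·,q) → {S,U} and {T}.
Stable partition: {A} | {D,J} | {S,U} | {M,X} | {T} — 5 equivalence classes.
State M belongs to the block {M,X}, which has 2 states.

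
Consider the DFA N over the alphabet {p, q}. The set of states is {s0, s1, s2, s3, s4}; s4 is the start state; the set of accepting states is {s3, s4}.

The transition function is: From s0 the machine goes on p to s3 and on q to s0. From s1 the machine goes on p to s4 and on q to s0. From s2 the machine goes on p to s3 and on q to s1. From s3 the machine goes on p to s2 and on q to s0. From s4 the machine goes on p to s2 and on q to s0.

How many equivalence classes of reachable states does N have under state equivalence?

Start with accepting vs non-accepting: {s3,s4} | {s0,s1,s2}.
The partition is now stable with 2 blocks: {s3,s4} | {s0,s1,s2}.

2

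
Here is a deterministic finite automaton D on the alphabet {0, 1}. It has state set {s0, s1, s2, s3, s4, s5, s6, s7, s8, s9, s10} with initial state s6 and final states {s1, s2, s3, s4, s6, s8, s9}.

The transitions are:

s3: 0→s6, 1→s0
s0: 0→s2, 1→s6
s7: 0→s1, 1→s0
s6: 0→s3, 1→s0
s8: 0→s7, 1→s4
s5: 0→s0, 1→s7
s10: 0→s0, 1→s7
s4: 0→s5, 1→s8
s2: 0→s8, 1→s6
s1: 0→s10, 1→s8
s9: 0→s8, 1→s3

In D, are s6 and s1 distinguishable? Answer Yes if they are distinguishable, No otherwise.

Reachable states from the start: {s0,s1,s2,s3,s4,s5,s6,s7,s8,s10}. Unreachable: {s9} — drop them.
Initial partition by acceptance: {s1,s2,s3,s4,s6,s8} | {s0,s5,s7,s10}.
On input 0, block {s1,s2,s3,s4,s6,s8} splits into {s1,s4,s8} and {s2,s3,s6}.
Refine {s0,s5,s7,s10} on symbol 0: members go to different blocks, giving {s5,s10} and {s0} and {s7}.
On input 0, block {s1,s4,s8} splits into {s1,s4} and {s8}.
Refine {s2,s3,s6} on symbol 0: members go to different blocks, giving {s3,s6} and {s2}.
The partition is now stable with 7 blocks: {s1,s4} | {s5,s10} | {s3,s6} | {s0} | {s7} | {s8} | {s2}.
s6 and s1 end up in different blocks, so they are distinguishable. For instance, the string '0' is accepted from only s6.

Yes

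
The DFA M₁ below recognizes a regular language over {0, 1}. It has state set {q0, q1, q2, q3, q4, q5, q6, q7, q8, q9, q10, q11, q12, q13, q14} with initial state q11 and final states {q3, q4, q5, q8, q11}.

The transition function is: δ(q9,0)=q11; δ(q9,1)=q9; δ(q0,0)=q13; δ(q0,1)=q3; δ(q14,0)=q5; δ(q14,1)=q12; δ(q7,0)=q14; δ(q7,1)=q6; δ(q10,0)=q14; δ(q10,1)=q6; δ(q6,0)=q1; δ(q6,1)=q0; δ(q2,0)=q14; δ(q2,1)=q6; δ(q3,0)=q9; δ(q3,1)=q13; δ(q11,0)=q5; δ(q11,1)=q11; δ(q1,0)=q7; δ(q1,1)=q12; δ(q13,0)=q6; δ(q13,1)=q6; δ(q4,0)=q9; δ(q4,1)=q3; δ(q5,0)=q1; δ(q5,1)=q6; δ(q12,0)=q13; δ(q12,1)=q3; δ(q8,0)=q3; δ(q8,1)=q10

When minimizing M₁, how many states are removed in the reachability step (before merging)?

BFS from q11 reaches {q0, q1, q3, q5, q6, q7, q9, q11, q12, q13, q14}; the 4 state(s) q2, q4, q8, q10 are never visited.

4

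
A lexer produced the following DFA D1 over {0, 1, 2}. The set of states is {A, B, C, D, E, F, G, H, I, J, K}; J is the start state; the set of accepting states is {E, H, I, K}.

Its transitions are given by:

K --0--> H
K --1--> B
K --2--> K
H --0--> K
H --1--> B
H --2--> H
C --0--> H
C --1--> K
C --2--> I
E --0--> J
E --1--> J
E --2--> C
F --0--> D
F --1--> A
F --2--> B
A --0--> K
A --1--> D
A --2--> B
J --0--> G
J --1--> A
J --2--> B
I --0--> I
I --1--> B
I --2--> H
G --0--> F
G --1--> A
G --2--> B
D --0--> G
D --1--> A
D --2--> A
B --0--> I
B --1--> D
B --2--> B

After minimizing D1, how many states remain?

First remove the unreachable states {C,E}; 9 states remain.
Initial partition by acceptance: {H,I,K} | {A,B,D,F,G,J}.
On input 0, block {A,B,D,F,G,J} splits into {D,F,G,J} and {A,B}.
Stable partition: {H,I,K} | {D,F,G,J} | {A,B} — 3 equivalence classes.

3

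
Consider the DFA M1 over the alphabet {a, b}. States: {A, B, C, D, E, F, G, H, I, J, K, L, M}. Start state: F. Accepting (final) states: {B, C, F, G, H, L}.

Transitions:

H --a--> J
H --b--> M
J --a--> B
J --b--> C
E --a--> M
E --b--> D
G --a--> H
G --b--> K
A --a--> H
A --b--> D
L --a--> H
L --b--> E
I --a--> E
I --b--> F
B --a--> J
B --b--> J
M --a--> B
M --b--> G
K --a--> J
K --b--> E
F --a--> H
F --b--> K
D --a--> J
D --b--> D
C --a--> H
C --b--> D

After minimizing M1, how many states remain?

Reachable states from the start: {B,C,D,E,F,G,H,J,K,M}. Unreachable: {A,I,L} — drop them.
Initial partition by acceptance: {B,C,F,G,H} | {D,E,J,K,M}.
Split {B,C,F,G,H} by δ(·,a) → {C,F,G} and {B,H}.
On input a, block {D,E,J,K,M} splits into {D,E,K} and {J,M}.
Stable partition: {C,F,G} | {D,E,K} | {B,H} | {J,M} — 4 equivalence classes.

4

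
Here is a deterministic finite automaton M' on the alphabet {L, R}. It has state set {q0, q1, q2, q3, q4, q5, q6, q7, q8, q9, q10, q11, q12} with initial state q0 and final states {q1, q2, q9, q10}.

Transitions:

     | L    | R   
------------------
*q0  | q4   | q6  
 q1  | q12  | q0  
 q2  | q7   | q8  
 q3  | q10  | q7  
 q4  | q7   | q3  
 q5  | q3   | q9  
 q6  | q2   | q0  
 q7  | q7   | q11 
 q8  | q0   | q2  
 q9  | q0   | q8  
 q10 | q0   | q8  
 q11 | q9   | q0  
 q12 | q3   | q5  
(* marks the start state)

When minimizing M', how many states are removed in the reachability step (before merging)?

3

No path from q0 leads to q1, q5, q12; the other 10 states are all reachable.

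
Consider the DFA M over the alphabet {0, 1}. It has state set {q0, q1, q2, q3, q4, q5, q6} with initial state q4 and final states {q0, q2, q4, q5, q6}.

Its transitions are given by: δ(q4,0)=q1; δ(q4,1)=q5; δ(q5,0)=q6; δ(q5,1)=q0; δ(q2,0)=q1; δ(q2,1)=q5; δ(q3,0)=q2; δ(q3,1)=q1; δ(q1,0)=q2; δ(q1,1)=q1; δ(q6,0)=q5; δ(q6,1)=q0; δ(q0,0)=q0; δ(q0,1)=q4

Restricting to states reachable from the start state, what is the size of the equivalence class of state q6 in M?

Reachable states from the start: {q0,q1,q2,q4,q5,q6}. Unreachable: {q3} — drop them.
P0 = {q0,q2,q4,q5,q6} | {q1}.
On input 0, block {q0,q2,q4,q5,q6} splits into {q0,q5,q6} and {q2,q4}.
Split {q0,q5,q6} by δ(·,1) → {q5,q6} and {q0}.
No further refinement is possible. Final partition (4 blocks): {q5,q6} | {q1} | {q2,q4} | {q0}.
The equivalence class containing q6 is {q5,q6}, of size 2.

2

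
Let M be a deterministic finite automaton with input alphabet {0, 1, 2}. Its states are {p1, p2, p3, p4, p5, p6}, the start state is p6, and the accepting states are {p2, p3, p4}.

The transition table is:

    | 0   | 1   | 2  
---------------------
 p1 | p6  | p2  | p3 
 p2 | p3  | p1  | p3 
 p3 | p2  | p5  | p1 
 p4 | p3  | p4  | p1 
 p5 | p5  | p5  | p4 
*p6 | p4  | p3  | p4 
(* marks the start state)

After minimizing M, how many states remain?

Every state is reachable, so we keep all 6.
Start with accepting vs non-accepting: {p2,p3,p4} | {p1,p5,p6}.
On input 1, block {p2,p3,p4} splits into {p2,p3} and {p4}.
Refine {p2,p3} on symbol 2: members go to different blocks, giving {p2} and {p3}.
On input 0, block {p1,p5,p6} splits into {p1,p5} and {p6}.
On input 0, block {p1,p5} splits into {p1} and {p5}.
No further refinement is possible. Final partition (6 blocks): {p2} | {p1} | {p4} | {p3} | {p6} | {p5}.

6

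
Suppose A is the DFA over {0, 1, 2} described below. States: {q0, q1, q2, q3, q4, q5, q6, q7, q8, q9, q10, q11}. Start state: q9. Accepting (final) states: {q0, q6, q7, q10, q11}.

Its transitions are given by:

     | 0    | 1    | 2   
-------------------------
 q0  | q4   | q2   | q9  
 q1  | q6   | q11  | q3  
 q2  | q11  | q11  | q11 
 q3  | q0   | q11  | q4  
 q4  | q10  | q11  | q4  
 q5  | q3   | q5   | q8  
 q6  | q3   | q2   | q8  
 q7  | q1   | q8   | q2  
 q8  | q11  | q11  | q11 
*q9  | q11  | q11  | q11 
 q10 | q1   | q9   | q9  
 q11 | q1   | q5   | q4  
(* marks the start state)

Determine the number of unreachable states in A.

1

Starting at q9 and following transitions, the reachable set is {q0, q1, q2, q3, q4, q5, q6, q8, q9, q10, q11}. That leaves q7 unreachable — 1 in total.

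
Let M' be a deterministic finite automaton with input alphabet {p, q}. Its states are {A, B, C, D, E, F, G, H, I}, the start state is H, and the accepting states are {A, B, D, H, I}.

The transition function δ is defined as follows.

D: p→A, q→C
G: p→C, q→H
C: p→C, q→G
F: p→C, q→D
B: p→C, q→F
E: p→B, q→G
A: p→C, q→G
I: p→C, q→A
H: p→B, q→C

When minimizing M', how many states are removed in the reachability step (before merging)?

2

Starting at H and following transitions, the reachable set is {A, B, C, D, F, G, H}. That leaves E, I unreachable — 2 in total.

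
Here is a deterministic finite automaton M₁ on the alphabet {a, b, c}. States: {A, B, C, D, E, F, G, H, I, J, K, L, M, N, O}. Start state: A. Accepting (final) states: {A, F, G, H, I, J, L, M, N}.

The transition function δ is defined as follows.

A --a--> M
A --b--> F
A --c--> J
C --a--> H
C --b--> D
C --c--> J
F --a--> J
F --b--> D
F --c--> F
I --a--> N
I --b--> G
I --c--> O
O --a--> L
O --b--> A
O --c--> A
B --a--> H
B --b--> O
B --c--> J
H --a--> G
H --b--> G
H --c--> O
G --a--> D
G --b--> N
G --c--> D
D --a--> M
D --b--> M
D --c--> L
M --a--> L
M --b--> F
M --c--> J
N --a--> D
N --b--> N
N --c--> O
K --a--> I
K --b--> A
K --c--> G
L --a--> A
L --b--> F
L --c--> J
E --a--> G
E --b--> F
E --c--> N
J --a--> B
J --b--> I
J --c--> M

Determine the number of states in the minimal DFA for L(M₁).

7

First remove the unreachable states {C,E,K}; 12 states remain.
Initial partition by acceptance: {A,F,G,H,I,J,L,M,N} | {B,D,O}.
Split {A,F,G,H,I,J,L,M,N} by δ(·,a) → {A,F,H,I,L,M} and {G,J,N}.
Split {A,F,H,I,L,M} by δ(·,a) → {A,L,M} and {F,H,I}.
Split {B,D,O} by δ(·,a) → {D,O} and {B}.
Split {G,J,N} by δ(·,a) → {G,N} and {J}.
Refine {F,H,I} on symbol a: members go to different blocks, giving {H,I} and {F}.
Stable partition: {A,L,M} | {D,O} | {G,N} | {H,I} | {B} | {J} | {F} — 7 equivalence classes.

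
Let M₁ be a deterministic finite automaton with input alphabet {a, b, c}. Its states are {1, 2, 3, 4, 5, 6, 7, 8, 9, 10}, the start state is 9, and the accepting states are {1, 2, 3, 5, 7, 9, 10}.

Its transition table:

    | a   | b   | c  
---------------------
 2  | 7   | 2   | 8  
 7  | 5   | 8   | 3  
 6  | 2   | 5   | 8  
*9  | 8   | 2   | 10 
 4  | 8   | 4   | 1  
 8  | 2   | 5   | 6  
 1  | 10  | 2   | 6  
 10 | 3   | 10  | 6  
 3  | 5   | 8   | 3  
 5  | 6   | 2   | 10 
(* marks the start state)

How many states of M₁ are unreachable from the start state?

2

BFS from 9 reaches {2, 3, 5, 6, 7, 8, 9, 10}; the 2 state(s) 1, 4 are never visited.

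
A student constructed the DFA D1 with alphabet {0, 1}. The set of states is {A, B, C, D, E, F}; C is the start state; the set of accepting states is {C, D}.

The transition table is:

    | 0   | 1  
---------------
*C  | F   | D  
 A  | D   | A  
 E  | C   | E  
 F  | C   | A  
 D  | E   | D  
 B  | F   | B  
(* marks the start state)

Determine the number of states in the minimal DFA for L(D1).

States {B} cannot be reached from the start state, so discard them.
Start with accepting vs non-accepting: {C,D} | {A,E,F}.
No further refinement is possible. Final partition (2 blocks): {C,D} | {A,E,F}.

2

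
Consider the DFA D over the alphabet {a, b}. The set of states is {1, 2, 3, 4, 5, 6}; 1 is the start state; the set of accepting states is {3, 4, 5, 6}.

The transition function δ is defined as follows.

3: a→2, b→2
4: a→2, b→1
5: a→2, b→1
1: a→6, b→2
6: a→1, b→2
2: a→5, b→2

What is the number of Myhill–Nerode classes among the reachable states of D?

States {3,4} cannot be reached from the start state, so discard them.
Start with accepting vs non-accepting: {5,6} | {1,2}.
No further refinement is possible. Final partition (2 blocks): {5,6} | {1,2}.

2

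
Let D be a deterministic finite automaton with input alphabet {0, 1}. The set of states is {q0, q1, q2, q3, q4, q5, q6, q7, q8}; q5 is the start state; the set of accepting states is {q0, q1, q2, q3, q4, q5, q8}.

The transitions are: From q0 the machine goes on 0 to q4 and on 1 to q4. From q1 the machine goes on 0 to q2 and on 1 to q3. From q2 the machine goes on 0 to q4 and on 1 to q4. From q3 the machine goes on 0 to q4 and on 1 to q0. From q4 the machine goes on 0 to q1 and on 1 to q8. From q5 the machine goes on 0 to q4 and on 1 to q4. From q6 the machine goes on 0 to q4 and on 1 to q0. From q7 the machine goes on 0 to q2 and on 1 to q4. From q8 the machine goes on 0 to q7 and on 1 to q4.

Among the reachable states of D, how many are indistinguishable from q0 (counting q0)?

First remove the unreachable states {q6}; 8 states remain.
Initial partition by acceptance: {q0,q1,q2,q3,q4,q5,q8} | {q7}.
On input 0, block {q0,q1,q2,q3,q4,q5,q8} splits into {q0,q1,q2,q3,q4,q5} and {q8}.
On input 1, block {q0,q1,q2,q3,q4,q5} splits into {q0,q1,q2,q3,q5} and {q4}.
On input 0, block {q0,q1,q2,q3,q5} splits into {q0,q2,q3,q5} and {q1}.
Refine {q0,q2,q3,q5} on symbol 1: members go to different blocks, giving {q0,q2,q5} and {q3}.
The partition is now stable with 6 blocks: {q0,q2,q5} | {q7} | {q8} | {q4} | {q1} | {q3}.
The equivalence class containing q0 is {q0,q2,q5}, of size 3.

3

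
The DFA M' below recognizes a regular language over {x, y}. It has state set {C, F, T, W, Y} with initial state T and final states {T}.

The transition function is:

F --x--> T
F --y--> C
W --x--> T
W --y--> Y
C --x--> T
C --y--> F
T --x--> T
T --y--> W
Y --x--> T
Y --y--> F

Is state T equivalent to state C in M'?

No

Start with accepting vs non-accepting: {T} | {C,F,W,Y}.
Stable partition: {T} | {C,F,W,Y} — 2 equivalence classes.
T and C end up in different blocks, so they are distinguishable. For instance, the string 'ε' is accepted from only T.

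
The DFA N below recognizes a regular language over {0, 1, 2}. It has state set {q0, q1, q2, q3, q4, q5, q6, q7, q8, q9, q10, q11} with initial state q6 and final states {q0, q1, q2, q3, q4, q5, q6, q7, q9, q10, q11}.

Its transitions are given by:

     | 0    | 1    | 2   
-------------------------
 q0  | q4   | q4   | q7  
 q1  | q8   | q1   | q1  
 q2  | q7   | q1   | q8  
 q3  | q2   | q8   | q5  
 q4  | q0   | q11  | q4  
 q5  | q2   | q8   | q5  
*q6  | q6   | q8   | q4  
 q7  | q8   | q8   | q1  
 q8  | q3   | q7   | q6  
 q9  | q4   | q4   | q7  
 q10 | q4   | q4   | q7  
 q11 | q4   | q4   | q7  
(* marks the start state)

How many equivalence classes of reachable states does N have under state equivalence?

First remove the unreachable states {q9,q10}; 10 states remain.
Start with accepting vs non-accepting: {q0,q1,q2,q3,q4,q5,q6,q7,q11} | {q8}.
Split {q0,q1,q2,q3,q4,q5,q6,q7,q11} by δ(·,0) → {q0,q2,q3,q4,q5,q6,q11} and {q1,q7}.
Split {q0,q2,q3,q4,q5,q6,q11} by δ(·,0) → {q0,q3,q4,q5,q6,q11} and {q2}.
On input 0, block {q0,q3,q4,q5,q6,q11} splits into {q0,q4,q6,q11} and {q3,q5}.
On input 1, block {q0,q4,q6,q11} splits into {q0,q4,q11} and {q6}.
Refine {q0,q4,q11} on symbol 2: members go to different blocks, giving {q0,q11} and {q4}.
Refine {q1,q7} on symbol 1: members go to different blocks, giving {q1} and {q7}.
The partition is now stable with 8 blocks: {q0,q11} | {q8} | {q1} | {q2} | {q3,q5} | {q6} | {q4} | {q7}.

8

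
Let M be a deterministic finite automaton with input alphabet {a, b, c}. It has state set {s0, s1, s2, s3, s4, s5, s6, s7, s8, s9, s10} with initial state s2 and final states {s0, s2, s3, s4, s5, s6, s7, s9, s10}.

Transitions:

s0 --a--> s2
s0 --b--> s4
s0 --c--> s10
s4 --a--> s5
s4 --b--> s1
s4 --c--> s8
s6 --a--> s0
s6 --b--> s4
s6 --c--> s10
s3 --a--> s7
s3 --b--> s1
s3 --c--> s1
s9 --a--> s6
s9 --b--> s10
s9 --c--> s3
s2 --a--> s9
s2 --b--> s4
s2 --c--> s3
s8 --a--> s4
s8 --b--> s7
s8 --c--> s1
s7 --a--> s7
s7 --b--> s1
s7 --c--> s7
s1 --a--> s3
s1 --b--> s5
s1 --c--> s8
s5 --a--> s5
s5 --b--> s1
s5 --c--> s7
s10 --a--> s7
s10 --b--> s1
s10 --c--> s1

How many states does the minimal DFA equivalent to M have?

4

Initial partition by acceptance: {s0,s2,s3,s4,s5,s6,s7,s9,s10} | {s1,s8}.
Refine {s0,s2,s3,s4,s5,s6,s7,s9,s10} on symbol b: members go to different blocks, giving {s3,s4,s5,s7,s10} and {s0,s2,s6,s9}.
Split {s3,s4,s5,s7,s10} by δ(·,c) → {s3,s4,s10} and {s5,s7}.
No further refinement is possible. Final partition (4 blocks): {s3,s4,s10} | {s1,s8} | {s0,s2,s6,s9} | {s5,s7}.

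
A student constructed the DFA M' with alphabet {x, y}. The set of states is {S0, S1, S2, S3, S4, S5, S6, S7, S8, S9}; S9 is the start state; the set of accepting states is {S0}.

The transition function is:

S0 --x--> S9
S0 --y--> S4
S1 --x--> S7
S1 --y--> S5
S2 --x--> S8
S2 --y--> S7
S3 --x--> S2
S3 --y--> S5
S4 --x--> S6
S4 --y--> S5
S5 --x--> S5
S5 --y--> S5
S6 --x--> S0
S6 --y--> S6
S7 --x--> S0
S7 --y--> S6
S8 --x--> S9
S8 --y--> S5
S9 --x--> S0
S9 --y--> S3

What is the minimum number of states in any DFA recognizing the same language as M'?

8

States {S1} cannot be reached from the start state, so discard them.
Initial partition by acceptance: {S0} | {S2,S3,S4,S5,S6,S7,S8,S9}.
On input x, block {S2,S3,S4,S5,S6,S7,S8,S9} splits into {S2,S3,S4,S5,S8} and {S6,S7,S9}.
On input x, block {S2,S3,S4,S5,S8} splits into {S2,S3,S5} and {S4,S8}.
Refine {S2,S3,S5} on symbol x: members go to different blocks, giving {S3,S5} and {S2}.
Refine {S3,S5} on symbol x: members go to different blocks, giving {S3} and {S5}.
On input y, block {S6,S7,S9} splits into {S6,S7} and {S9}.
Refine {S4,S8} on symbol x: members go to different blocks, giving {S4} and {S8}.
No further refinement is possible. Final partition (8 blocks): {S0} | {S3} | {S6,S7} | {S4} | {S2} | {S5} | {S9} | {S8}.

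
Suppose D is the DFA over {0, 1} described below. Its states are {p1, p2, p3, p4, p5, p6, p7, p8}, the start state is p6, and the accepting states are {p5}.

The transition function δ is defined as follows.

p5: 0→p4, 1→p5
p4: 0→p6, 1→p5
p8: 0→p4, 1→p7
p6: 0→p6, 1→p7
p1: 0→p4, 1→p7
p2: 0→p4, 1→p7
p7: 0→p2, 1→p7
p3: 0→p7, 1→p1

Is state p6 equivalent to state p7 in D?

First remove the unreachable states {p1,p3,p8}; 5 states remain.
Initial partition by acceptance: {p5} | {p2,p4,p6,p7}.
On input 1, block {p2,p4,p6,p7} splits into {p2,p6,p7} and {p4}.
Refine {p2,p6,p7} on symbol 0: members go to different blocks, giving {p6,p7} and {p2}.
Split {p6,p7} by δ(·,0) → {p6} and {p7}.
The partition is now stable with 5 blocks: {p5} | {p6} | {p4} | {p2} | {p7}.
p6 and p7 end up in different blocks, so they are distinguishable. For instance, the string '001' is accepted from only p7.

No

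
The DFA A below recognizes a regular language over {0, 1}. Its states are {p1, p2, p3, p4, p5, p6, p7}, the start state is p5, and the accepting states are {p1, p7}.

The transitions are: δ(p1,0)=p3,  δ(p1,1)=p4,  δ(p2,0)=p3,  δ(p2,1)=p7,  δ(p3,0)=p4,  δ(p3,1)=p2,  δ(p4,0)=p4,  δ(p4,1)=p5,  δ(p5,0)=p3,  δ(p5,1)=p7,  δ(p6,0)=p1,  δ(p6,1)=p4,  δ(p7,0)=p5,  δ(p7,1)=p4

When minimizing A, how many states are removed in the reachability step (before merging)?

BFS from p5 reaches {p2, p3, p4, p5, p7}; the 2 state(s) p1, p6 are never visited.

2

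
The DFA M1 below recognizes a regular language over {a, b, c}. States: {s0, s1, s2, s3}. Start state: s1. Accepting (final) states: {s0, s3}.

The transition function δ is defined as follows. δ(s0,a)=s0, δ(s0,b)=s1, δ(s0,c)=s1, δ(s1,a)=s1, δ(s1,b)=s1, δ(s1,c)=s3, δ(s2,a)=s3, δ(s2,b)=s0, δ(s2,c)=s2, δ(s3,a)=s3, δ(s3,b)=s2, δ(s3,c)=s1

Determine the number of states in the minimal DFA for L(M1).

4

All states are reachable from the start state.
Initial partition by acceptance: {s0,s3} | {s1,s2}.
On input a, block {s1,s2} splits into {s1} and {s2}.
Refine {s0,s3} on symbol b: members go to different blocks, giving {s0} and {s3}.
Stable partition: {s0} | {s1} | {s2} | {s3} — 4 equivalence classes.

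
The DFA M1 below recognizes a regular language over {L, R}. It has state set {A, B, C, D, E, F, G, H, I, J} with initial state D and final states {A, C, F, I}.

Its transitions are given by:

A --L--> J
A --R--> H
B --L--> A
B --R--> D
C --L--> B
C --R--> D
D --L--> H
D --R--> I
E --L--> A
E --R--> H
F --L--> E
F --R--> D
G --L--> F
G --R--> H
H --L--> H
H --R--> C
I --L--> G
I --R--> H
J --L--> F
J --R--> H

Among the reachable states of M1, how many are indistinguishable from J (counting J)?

4

P0 = {A,C,F,I} | {B,D,E,G,H,J}.
On input L, block {B,D,E,G,H,J} splits into {B,E,G,J} and {D,H}.
No further refinement is possible. Final partition (3 blocks): {A,C,F,I} | {B,E,G,J} | {D,H}.
The equivalence class containing J is {B,E,G,J}, of size 4.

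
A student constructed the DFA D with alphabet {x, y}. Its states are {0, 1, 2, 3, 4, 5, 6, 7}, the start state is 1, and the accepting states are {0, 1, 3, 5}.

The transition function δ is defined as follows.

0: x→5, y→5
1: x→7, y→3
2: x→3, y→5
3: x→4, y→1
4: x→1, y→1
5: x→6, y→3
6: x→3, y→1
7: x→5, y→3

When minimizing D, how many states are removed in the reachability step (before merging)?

No path from 1 leads to 0, 2; the other 6 states are all reachable.

2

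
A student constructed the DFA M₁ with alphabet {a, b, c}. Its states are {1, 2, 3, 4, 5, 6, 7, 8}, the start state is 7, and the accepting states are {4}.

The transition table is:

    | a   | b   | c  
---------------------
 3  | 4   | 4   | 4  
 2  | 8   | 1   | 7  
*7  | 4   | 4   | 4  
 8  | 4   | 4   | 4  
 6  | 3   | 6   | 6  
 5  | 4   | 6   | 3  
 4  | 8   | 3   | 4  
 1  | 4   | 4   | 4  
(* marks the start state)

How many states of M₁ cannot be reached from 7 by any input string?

No path from 7 leads to 1, 2, 5, 6; the other 4 states are all reachable.

4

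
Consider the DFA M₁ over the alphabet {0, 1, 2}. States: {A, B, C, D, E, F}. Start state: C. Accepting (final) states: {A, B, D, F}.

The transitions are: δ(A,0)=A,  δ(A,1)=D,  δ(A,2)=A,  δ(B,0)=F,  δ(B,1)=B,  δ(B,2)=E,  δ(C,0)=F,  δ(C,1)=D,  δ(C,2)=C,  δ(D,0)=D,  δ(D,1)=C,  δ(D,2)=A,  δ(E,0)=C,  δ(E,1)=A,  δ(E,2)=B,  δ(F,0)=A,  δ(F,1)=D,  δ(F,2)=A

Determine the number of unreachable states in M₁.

2

BFS from C reaches {A, C, D, F}; the 2 state(s) B, E are never visited.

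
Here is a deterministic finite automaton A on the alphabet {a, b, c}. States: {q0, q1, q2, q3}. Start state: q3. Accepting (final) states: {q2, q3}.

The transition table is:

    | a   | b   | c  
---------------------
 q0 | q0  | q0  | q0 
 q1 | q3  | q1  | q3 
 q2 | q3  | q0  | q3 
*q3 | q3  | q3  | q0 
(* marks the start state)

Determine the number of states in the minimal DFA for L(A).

Reachable states from the start: {q0,q3}. Unreachable: {q1,q2} — drop them.
Start with accepting vs non-accepting: {q3} | {q0}.
No further refinement is possible. Final partition (2 blocks): {q3} | {q0}.

2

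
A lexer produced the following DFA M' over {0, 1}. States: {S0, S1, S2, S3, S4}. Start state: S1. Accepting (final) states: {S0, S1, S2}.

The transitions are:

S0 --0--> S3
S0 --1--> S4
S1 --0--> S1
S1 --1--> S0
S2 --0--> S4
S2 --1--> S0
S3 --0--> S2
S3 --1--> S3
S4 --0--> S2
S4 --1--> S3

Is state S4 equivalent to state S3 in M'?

P0 = {S0,S1,S2} | {S3,S4}.
Split {S0,S1,S2} by δ(·,0) → {S0,S2} and {S1}.
On input 1, block {S0,S2} splits into {S0} and {S2}.
Stable partition: {S0} | {S3,S4} | {S1} | {S2} — 4 equivalence classes.
S4 and S3 lie in the same block of the stable partition, so they are equivalent — no string distinguishes them.

Yes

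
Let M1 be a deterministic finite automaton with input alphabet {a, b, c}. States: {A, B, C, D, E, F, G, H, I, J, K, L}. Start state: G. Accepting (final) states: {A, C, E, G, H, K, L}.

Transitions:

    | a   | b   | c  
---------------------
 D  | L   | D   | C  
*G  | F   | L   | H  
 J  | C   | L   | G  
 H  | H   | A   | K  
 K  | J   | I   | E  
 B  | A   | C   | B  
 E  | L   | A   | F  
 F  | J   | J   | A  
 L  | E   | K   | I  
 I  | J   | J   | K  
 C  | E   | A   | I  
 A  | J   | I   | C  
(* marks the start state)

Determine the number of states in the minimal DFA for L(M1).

States {B,D} cannot be reached from the start state, so discard them.
Initial partition by acceptance: {A,C,E,G,H,K,L} | {F,I,J}.
Split {A,C,E,G,H,K,L} by δ(·,a) → {C,E,H,L} and {A,G,K}.
On input c, block {C,E,H,L} splits into {C,E,L} and {H}.
On input a, block {F,I,J} splits into {F,I} and {J}.
Refine {A,G,K} on symbol a: members go to different blocks, giving {A,K} and {G}.
Stable partition: {C,E,L} | {F,I} | {A,K} | {H} | {J} | {G} — 6 equivalence classes.

6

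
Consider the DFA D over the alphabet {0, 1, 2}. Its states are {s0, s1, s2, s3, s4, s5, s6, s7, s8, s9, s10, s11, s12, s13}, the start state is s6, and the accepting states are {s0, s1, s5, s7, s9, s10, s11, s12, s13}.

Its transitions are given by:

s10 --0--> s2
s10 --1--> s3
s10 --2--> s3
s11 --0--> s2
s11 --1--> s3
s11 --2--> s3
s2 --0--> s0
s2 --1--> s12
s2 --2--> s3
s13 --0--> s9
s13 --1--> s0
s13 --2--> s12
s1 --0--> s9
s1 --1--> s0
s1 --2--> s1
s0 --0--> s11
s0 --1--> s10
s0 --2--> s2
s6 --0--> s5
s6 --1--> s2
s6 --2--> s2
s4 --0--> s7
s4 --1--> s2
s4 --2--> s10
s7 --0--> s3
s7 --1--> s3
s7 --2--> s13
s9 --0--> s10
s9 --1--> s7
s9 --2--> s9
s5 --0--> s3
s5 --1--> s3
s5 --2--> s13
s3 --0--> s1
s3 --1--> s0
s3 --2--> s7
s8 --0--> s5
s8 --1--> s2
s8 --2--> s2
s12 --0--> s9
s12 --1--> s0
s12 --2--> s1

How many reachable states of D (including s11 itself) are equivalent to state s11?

Reachable states from the start: {s0,s1,s2,s3,s5,s6,s7,s9,s10,s11,s12,s13}. Unreachable: {s4,s8} — drop them.
Start with accepting vs non-accepting: {s0,s1,s5,s7,s9,s10,s11,s12,s13} | {s2,s3,s6}.
Refine {s0,s1,s5,s7,s9,s10,s11,s12,s13} on symbol 0: members go to different blocks, giving {s0,s1,s9,s12,s13} and {s5,s7,s10,s11}.
Refine {s0,s1,s9,s12,s13} on symbol 0: members go to different blocks, giving {s1,s12,s13} and {s0,s9}.
Split {s2,s3,s6} by δ(·,0) → {s2} and {s3} and {s6}.
On input 0, block {s5,s7,s10,s11} splits into {s5,s7} and {s10,s11}.
Refine {s0,s9} on symbol 1: members go to different blocks, giving {s0} and {s9}.
Stable partition: {s1,s12,s13} | {s2} | {s5,s7} | {s0} | {s3} | {s6} | {s10,s11} | {s9} — 8 equivalence classes.
The equivalence class containing s11 is {s10,s11}, of size 2.

2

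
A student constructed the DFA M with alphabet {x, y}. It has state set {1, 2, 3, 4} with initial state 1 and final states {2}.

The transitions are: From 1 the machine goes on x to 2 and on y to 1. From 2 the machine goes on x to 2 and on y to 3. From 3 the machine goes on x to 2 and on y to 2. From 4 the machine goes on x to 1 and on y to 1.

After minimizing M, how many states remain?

First remove the unreachable states {4}; 3 states remain.
Start with accepting vs non-accepting: {2} | {1,3}.
On input y, block {1,3} splits into {1} and {3}.
Stable partition: {2} | {1} | {3} — 3 equivalence classes.

3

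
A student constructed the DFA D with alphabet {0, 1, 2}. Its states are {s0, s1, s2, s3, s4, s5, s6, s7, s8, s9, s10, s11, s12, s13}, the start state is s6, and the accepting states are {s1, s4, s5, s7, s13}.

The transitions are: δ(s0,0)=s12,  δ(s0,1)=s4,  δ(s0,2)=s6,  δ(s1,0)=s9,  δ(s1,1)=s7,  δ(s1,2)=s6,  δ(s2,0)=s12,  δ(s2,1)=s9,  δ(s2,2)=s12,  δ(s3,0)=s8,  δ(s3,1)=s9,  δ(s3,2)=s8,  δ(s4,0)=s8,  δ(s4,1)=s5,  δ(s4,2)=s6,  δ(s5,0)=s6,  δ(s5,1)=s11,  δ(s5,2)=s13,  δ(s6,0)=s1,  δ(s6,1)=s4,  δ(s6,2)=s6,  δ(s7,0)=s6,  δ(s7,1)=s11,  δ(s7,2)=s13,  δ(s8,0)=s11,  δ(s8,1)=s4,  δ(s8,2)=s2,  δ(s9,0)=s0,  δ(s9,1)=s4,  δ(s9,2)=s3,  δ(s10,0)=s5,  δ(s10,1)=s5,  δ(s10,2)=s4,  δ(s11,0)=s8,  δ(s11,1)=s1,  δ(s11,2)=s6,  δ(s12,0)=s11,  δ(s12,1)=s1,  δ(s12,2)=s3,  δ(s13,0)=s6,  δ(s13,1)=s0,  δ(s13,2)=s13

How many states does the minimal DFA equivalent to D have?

First remove the unreachable states {s10}; 13 states remain.
Start with accepting vs non-accepting: {s1,s4,s5,s7,s13} | {s0,s2,s3,s6,s8,s9,s11,s12}.
Refine {s1,s4,s5,s7,s13} on symbol 1: members go to different blocks, giving {s5,s7,s13} and {s1,s4}.
On input 0, block {s0,s2,s3,s6,s8,s9,s11,s12} splits into {s0,s2,s3,s8,s9,s11,s12} and {s6}.
Refine {s0,s2,s3,s8,s9,s11,s12} on symbol 1: members go to different blocks, giving {s0,s8,s9,s11,s12} and {s2,s3}.
On input 2, block {s0,s8,s9,s11,s12} splits into {s8,s9,s12} and {s0,s11}.
The partition is now stable with 6 blocks: {s5,s7,s13} | {s8,s9,s12} | {s1,s4} | {s6} | {s2,s3} | {s0,s11}.

6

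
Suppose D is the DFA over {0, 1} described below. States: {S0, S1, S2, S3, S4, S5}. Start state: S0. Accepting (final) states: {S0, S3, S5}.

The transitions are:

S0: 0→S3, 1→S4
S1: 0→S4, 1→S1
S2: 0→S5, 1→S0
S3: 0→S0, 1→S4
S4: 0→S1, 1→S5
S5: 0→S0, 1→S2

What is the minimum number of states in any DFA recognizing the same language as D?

5

All states are reachable from the start state.
P0 = {S0,S3,S5} | {S1,S2,S4}.
Refine {S1,S2,S4} on symbol 0: members go to different blocks, giving {S1,S4} and {S2}.
Split {S0,S3,S5} by δ(·,1) → {S0,S3} and {S5}.
Refine {S1,S4} on symbol 1: members go to different blocks, giving {S1} and {S4}.
Stable partition: {S0,S3} | {S1} | {S2} | {S5} | {S4} — 5 equivalence classes.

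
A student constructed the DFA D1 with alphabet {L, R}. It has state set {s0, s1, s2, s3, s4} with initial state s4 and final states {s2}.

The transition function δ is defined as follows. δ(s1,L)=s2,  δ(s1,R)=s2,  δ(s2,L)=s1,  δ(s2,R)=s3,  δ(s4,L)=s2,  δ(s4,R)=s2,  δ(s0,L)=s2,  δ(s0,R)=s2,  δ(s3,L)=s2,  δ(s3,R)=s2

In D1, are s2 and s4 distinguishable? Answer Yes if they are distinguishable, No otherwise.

Yes

States {s0} cannot be reached from the start state, so discard them.
P0 = {s2} | {s1,s3,s4}.
No further refinement is possible. Final partition (2 blocks): {s2} | {s1,s3,s4}.
s2 and s4 end up in different blocks, so they are distinguishable. For instance, the string 'ε' is accepted from only s2.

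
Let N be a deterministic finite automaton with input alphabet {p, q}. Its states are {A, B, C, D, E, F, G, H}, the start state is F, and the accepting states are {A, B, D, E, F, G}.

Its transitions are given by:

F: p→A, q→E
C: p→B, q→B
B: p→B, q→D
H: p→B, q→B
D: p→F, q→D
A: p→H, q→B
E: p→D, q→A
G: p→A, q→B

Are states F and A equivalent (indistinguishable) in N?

No

States {C,G} cannot be reached from the start state, so discard them.
Initial partition by acceptance: {A,B,D,E,F} | {H}.
Refine {A,B,D,E,F} on symbol p: members go to different blocks, giving {B,D,E,F} and {A}.
Refine {B,D,E,F} on symbol p: members go to different blocks, giving {B,D,E} and {F}.
Refine {B,D,E} on symbol p: members go to different blocks, giving {B,E} and {D}.
Split {B,E} by δ(·,p) → {B} and {E}.
No further refinement is possible. Final partition (6 blocks): {B} | {H} | {A} | {F} | {D} | {E}.
F and A end up in different blocks, so they are distinguishable. For instance, the string 'p' is accepted from only F.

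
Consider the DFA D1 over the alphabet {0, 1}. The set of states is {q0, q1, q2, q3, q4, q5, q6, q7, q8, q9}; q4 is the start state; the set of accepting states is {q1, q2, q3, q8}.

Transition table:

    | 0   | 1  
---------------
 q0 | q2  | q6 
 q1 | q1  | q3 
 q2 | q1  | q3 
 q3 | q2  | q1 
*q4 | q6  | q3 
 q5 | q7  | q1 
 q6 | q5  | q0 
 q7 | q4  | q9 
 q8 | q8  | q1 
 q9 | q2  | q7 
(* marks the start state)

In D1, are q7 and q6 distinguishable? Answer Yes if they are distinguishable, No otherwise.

No

States {q8} cannot be reached from the start state, so discard them.
P0 = {q1,q2,q3} | {q0,q4,q5,q6,q7,q9}.
On input 0, block {q0,q4,q5,q6,q7,q9} splits into {q4,q5,q6,q7} and {q0,q9}.
On input 1, block {q4,q5,q6,q7} splits into {q4,q5} and {q6,q7}.
No further refinement is possible. Final partition (4 blocks): {q1,q2,q3} | {q4,q5} | {q0,q9} | {q6,q7}.
q7 and q6 lie in the same block of the stable partition, so they are equivalent — no string distinguishes them.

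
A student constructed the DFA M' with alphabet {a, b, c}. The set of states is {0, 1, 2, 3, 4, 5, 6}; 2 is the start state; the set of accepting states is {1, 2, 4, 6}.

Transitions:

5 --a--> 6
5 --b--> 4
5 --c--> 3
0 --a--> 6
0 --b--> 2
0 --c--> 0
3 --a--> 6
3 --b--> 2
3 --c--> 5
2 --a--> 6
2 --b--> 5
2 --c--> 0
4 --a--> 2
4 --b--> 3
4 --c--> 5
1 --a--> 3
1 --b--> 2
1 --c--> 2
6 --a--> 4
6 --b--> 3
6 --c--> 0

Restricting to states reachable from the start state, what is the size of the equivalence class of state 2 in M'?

First remove the unreachable states {1}; 6 states remain.
Initial partition by acceptance: {2,4,6} | {0,3,5}.
No further refinement is possible. Final partition (2 blocks): {2,4,6} | {0,3,5}.
The equivalence class containing 2 is {2,4,6}, of size 3.

3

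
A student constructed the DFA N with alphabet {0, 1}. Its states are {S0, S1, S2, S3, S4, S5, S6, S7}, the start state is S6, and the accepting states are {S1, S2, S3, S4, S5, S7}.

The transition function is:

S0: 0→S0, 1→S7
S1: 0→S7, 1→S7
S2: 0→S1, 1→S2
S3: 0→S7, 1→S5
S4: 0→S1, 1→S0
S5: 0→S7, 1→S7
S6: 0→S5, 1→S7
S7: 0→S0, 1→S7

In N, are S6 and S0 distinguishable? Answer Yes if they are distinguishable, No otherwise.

Yes

States {S1,S2,S3,S4} cannot be reached from the start state, so discard them.
Start with accepting vs non-accepting: {S5,S7} | {S0,S6}.
Split {S5,S7} by δ(·,0) → {S5} and {S7}.
Split {S0,S6} by δ(·,0) → {S0} and {S6}.
The partition is now stable with 4 blocks: {S5} | {S0} | {S7} | {S6}.
S6 and S0 end up in different blocks, so they are distinguishable. For instance, the string '0' is accepted from only S6.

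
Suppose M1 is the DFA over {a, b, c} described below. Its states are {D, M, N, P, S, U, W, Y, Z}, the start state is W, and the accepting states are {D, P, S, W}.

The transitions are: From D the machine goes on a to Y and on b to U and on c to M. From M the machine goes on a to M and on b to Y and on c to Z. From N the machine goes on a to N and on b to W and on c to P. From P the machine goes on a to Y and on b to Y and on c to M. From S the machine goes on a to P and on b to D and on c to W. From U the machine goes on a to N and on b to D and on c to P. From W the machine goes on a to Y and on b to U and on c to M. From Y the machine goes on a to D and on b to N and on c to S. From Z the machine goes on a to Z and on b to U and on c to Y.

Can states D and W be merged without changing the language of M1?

P0 = {D,P,S,W} | {M,N,U,Y,Z}.
Split {D,P,S,W} by δ(·,a) → {D,P,W} and {S}.
Refine {M,N,U,Y,Z} on symbol a: members go to different blocks, giving {M,N,U,Z} and {Y}.
On input b, block {D,P,W} splits into {D,W} and {P}.
Refine {M,N,U,Z} on symbol b: members go to different blocks, giving {N,U} and {M} and {Z}.
Stable partition: {D,W} | {N,U} | {S} | {Y} | {P} | {M} | {Z} — 7 equivalence classes.
D and W lie in the same block of the stable partition, so they are equivalent — no string distinguishes them.

Yes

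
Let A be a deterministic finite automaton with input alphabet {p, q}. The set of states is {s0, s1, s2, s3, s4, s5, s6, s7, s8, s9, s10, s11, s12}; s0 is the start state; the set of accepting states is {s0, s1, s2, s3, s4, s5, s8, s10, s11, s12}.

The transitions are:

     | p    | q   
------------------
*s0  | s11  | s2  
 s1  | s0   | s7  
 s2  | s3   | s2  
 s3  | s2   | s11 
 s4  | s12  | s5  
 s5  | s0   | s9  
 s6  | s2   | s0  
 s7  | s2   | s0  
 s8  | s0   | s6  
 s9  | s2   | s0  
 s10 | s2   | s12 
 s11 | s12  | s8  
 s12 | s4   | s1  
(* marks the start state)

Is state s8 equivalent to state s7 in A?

No

Reachable states from the start: {s0,s1,s2,s3,s4,s5,s6,s7,s8,s9,s11,s12}. Unreachable: {s10} — drop them.
P0 = {s0,s1,s2,s3,s4,s5,s8,s11,s12} | {s6,s7,s9}.
Split {s0,s1,s2,s3,s4,s5,s8,s11,s12} by δ(·,q) → {s0,s2,s3,s4,s11,s12} and {s1,s5,s8}.
Split {s0,s2,s3,s4,s11,s12} by δ(·,q) → {s0,s2,s3} and {s4,s11,s12}.
On input p, block {s0,s2,s3} splits into {s2,s3} and {s0}.
On input q, block {s2,s3} splits into {s2} and {s3}.
Stable partition: {s2} | {s6,s7,s9} | {s1,s5,s8} | {s4,s11,s12} | {s0} | {s3} — 6 equivalence classes.
s8 and s7 end up in different blocks, so they are distinguishable. For instance, the string 'ε' is accepted from only s8.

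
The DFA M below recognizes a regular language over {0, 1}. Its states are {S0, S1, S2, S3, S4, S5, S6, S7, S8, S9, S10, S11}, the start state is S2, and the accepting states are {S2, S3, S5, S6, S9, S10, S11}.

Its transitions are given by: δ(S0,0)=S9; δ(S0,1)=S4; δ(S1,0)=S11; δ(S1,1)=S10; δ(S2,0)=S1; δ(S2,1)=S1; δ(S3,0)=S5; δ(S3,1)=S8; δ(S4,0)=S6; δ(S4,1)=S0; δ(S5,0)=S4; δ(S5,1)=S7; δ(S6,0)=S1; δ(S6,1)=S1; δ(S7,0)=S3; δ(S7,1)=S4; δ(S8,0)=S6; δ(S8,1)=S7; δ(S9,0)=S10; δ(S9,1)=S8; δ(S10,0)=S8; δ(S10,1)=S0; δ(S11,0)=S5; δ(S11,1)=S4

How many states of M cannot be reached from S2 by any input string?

0

Exploring from S2, all states are eventually visited, so none are unreachable.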